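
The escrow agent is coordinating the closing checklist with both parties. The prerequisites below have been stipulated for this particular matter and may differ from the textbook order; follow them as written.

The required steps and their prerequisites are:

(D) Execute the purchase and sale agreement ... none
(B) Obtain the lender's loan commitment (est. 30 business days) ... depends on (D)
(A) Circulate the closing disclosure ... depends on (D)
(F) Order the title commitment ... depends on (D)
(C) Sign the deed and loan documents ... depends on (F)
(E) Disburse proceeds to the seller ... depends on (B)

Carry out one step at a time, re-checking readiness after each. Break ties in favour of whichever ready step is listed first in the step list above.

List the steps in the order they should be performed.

(D) (B) (A) (F) (C) (E)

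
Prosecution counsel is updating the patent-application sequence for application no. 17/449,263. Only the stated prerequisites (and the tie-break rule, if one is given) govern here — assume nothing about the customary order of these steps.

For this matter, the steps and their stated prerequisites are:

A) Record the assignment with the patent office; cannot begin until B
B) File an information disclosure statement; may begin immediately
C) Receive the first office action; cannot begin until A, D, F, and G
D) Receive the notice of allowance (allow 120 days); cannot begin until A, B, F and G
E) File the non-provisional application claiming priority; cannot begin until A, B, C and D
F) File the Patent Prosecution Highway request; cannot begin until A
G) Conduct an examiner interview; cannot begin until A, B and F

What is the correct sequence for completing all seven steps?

B is the only step with nothing outstanding, so it goes first.
A needed B, now all done → A.
That leaves F as the only ready step → F.
G is the only step now ready → G.
Next only D has its prerequisites met → D.
C needed A, D, F and G, now all done → C.
E needed A, B, C and D, now all done → E.

B, A, F, G, D, C, E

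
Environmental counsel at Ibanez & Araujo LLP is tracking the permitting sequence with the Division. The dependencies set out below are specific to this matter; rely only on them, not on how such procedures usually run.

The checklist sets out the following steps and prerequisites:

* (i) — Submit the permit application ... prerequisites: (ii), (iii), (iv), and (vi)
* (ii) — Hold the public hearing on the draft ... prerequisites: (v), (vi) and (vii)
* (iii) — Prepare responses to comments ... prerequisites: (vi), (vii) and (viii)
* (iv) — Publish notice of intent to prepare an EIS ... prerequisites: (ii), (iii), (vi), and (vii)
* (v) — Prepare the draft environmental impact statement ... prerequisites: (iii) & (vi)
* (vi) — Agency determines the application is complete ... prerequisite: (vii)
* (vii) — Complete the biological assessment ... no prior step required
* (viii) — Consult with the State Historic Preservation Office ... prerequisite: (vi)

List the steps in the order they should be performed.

(vii), (vi), (viii), (iii), (v), (ii), (iv), (i)

(vii) has no prerequisites → (vii) first.
(vi) needed (vii), now all done → (vi).
(viii) needed (vi), now all done → (viii).
(iii) needed (vi), (vii) and (viii), now all done → (iii).
(v) is the only step now ready → (v).
That leaves (ii) as the only ready step → (ii).
That leaves (iv) as the only ready step → (iv).
Next only (i) has its prerequisites met → (i).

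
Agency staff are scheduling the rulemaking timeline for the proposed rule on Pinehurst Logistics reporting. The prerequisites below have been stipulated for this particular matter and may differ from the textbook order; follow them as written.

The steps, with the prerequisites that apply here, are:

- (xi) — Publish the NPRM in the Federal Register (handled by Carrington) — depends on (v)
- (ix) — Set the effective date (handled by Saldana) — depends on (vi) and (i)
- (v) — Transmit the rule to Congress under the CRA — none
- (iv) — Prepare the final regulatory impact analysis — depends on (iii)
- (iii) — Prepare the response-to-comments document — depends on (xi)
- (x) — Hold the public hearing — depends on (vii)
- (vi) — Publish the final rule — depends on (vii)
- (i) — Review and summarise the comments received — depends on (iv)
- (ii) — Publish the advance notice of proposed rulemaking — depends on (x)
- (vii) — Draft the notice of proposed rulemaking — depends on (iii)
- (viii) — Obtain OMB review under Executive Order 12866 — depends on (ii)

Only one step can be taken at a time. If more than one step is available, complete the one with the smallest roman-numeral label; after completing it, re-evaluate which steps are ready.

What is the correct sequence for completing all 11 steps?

Only (v) has no prerequisites, so it is first.
(xi) is the only step now ready → (xi).
(iii) is the only step now ready → (iii).
Ready: (iv) and (vii). (iv) has the earlier label → (iv).
(i) now also ready, so the ready set is {(i), (vii)}; (i) has the earlier label → (i).
(vii) needed (iii), now all done → (vii).
Ready: (vi) and (x). (vi) has the earlier label → (vi).
(ix) now also ready, so the ready set is {(ix), (x)}; (ix) has the earlier label → (ix).
Next only (x) has its prerequisites met → (x).
Next only (ii) has its prerequisites met → (ii).
That leaves (viii) as the only ready step → (viii).

(v), (xi), (iii), (iv), (i), (vii), (vi), (ix), (x), (ii), (viii)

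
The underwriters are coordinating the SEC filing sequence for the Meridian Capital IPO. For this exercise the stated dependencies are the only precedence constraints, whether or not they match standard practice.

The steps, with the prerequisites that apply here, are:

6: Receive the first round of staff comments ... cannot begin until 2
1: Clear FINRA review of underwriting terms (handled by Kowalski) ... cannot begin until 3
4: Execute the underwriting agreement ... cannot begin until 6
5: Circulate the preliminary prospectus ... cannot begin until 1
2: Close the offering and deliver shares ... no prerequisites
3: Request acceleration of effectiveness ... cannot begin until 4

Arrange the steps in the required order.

2 → 6 → 4 → 3 → 1 → 5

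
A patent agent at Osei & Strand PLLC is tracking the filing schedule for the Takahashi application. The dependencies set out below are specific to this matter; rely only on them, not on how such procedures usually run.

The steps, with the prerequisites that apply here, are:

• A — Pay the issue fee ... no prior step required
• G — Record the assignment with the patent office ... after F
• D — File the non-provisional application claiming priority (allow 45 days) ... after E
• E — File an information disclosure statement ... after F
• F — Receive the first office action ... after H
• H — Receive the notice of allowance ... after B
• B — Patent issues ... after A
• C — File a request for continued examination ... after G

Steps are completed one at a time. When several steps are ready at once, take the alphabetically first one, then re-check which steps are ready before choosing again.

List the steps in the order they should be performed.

Only A has no prerequisites, so it is first.
That leaves B as the only ready step → B.
H needed B, now all done → H.
Next only F has its prerequisites met → F.
E and G are both available; E has the earlier label → E.
D now also ready, so the ready set is {D, G}; D has the earlier label → D.
G needed F, now all done → G.
C needed G, now all done → C.

A, B, H, F, E, D, G, C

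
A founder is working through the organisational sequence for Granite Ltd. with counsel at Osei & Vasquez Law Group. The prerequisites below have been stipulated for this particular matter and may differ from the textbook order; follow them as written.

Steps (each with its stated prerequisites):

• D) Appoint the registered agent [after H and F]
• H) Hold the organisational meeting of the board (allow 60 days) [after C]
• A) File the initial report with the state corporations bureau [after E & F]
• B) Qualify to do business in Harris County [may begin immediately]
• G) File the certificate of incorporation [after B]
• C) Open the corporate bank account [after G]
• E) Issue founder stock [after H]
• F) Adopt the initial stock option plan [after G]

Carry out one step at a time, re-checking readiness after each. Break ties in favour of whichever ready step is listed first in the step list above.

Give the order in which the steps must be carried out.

B is the only step with nothing outstanding, so it goes first.
Next only G has its prerequisites met → G.
Ready: C and F. C is listed earlier → C.
H now also ready, so the ready set is {H, F}; H is listed earlier → H.
E now also ready, so the ready set is {E, F}; E is listed earlier → E.
F needed G, now all done → F.
D and A are both available; D is listed earlier → D.
Next only A has its prerequisites met → A.

B, G, C, H, E, F, D, A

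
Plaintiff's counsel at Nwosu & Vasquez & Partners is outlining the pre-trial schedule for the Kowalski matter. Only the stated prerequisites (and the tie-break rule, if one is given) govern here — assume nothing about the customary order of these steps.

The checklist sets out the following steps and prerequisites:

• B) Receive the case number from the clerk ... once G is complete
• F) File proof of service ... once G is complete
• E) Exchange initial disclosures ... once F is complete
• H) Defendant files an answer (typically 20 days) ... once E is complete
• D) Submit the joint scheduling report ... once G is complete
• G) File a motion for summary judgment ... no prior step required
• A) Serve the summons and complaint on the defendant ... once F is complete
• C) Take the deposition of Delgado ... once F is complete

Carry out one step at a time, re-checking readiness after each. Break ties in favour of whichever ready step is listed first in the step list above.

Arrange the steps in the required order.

G is the only step with nothing outstanding, so it goes first.
Ready: B, F and D. B is listed earlier → B.
Ready: F and D. F is listed earlier → F.
E, A and C now also ready, so the ready set is {E, D, A, C}; E is listed earlier → E.
Now H, D, A and C have their prerequisites met. H is listed earlier, so H next.
Now D, A and C have their prerequisites met. D is listed earlier, so D next.
Ready: A and C. A is listed earlier → A.
That leaves C as the only ready step → C.

G → B → F → E → H → D → A → C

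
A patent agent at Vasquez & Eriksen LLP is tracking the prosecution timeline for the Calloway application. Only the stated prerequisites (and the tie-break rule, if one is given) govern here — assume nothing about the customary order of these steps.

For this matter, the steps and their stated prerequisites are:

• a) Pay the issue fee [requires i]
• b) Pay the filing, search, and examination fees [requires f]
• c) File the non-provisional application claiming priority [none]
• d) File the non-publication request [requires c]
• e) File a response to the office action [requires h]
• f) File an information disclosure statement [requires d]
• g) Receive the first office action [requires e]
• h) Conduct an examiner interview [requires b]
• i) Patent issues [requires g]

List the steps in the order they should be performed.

c d f b h e g i a

c is the only step with nothing outstanding, so it goes first.
Next only d has its prerequisites met → d.
Next only f has its prerequisites met → f.
Next only b has its prerequisites met → b.
That leaves h as the only ready step → h.
That leaves e as the only ready step → e.
g needed e, now all done → g.
i is the only step now ready → i.
a needed i, now all done → a.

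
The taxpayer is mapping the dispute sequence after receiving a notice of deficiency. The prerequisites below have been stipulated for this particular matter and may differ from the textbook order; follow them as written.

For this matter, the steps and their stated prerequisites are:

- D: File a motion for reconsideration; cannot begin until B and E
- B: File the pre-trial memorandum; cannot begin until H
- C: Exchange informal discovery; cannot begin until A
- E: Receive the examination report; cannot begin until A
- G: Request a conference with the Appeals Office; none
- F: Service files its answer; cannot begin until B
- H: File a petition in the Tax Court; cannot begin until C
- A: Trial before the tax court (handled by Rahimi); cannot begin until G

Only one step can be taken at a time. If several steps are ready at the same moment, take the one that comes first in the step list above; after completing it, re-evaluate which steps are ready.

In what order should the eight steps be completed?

G, A, C, E, H, B, D, F

Only G has no prerequisites, so it is first.
Next only A has its prerequisites met → A.
Now C and E have their prerequisites met. C is listed earlier, so C next.
H now also ready, so the ready set is {E, H}; E is listed earlier → E.
H is the only step now ready → H.
Next only B has its prerequisites met → B.
Ready: D and F. D is listed earlier → D.
F is the only step now ready → F.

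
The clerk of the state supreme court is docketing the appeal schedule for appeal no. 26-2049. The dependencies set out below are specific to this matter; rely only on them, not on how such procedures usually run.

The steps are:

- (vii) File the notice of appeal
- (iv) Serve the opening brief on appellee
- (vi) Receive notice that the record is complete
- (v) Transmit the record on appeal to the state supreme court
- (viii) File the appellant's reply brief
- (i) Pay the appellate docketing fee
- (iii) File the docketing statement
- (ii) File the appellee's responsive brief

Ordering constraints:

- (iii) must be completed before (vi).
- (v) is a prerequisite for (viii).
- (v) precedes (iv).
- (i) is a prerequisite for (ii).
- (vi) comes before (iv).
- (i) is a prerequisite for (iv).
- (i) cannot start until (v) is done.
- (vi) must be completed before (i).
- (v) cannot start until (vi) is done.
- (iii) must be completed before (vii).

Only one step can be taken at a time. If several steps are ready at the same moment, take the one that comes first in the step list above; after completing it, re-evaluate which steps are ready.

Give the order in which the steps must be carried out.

(iii), (vii), (vi), (v), (viii), (i), (iv), (ii)

(iii) has no prerequisites → (iii) first.
(vii) and (vi) are both available; (vii) is listed earlier → (vii).
That leaves (vi) as the only ready step → (vi).
That leaves (v) as the only ready step → (v).
Now (viii) and (i) have their prerequisites met. (viii) is listed earlier, so (viii) next.
(i) is the only step now ready → (i).
Now (iv) and (ii) have their prerequisites met. (iv) is listed earlier, so (iv) next.
Next only (ii) has its prerequisites met → (ii).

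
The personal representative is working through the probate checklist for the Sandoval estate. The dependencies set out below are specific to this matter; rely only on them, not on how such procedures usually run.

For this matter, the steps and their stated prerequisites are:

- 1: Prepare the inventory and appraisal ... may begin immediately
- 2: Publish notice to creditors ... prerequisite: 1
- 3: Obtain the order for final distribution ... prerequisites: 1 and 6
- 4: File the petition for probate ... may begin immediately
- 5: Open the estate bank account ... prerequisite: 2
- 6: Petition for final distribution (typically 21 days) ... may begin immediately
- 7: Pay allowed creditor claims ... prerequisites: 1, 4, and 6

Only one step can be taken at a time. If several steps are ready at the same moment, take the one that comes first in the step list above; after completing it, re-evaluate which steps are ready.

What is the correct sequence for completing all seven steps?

1 → 2 → 4 → 5 → 6 → 3 → 7

1, 4 and 6 have no prerequisites; 1 is listed earlier, so 1 is first.
2 now also ready, so the ready set is {2, 4, 6}; 2 is listed earlier → 2.
5 now also ready, so the ready set is {4, 5, 6}; 4 is listed earlier → 4.
5 and 6 are both available; 5 is listed earlier → 5.
That leaves 6 as the only ready step → 6.
Ready: 3 and 7. 3 is listed earlier → 3.
That leaves 7 as the only ready step → 7.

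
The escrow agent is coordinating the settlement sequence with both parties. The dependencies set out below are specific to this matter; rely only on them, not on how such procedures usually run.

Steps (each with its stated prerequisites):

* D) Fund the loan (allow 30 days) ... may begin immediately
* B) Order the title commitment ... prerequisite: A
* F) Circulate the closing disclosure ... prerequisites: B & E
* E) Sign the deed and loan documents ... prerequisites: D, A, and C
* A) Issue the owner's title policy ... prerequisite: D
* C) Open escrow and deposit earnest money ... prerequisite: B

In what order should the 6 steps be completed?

D → A → B → C → E → F

D has no prerequisites → D first.
Next only A has its prerequisites met → A.
B is the only step now ready → B.
Next only C has its prerequisites met → C.
That leaves E as the only ready step → E.
F is the only step now ready → F.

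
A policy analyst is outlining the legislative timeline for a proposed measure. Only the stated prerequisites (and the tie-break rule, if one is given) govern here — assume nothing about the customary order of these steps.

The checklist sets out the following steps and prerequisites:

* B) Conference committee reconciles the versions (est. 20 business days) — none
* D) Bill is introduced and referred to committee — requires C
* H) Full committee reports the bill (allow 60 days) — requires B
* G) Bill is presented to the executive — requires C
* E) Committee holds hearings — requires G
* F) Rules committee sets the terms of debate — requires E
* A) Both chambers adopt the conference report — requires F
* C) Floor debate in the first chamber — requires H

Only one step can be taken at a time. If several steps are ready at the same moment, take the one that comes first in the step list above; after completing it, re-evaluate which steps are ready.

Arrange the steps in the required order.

B H C D G E F A

B has no prerequisites → B first.
H needed B, now all done → H.
That leaves C as the only ready step → C.
Now D and G have their prerequisites met. D is listed earlier, so D next.
That leaves G as the only ready step → G.
Next only E has its prerequisites met → E.
F needed E, now all done → F.
A needed F, now all done → A.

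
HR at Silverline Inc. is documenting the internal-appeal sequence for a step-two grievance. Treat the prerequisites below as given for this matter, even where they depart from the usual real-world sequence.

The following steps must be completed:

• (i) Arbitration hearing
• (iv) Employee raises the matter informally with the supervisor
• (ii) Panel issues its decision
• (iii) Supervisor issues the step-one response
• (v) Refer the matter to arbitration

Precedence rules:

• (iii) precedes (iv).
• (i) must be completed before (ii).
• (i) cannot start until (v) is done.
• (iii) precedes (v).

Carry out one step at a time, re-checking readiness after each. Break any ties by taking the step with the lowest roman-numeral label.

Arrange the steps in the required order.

Only (iii) has no prerequisites, so it is first.
Ready: (iv) and (v). (iv) has the earlier label → (iv).
(v) needed (iii), now all done → (v).
(i) needed (v), now all done → (i).
That leaves (ii) as the only ready step → (ii).

(iii), (iv), (v), (i), (ii)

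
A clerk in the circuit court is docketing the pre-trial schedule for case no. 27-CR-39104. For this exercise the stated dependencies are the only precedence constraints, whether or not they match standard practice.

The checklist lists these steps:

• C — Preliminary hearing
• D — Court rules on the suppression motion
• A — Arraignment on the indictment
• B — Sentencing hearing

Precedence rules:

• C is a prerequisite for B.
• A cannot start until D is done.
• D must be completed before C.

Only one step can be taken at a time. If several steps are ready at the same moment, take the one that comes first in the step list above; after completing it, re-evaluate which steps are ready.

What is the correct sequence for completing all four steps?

D, C, A, B

D is the only step with nothing outstanding, so it goes first.
Ready: C and A. C is listed earlier → C.
B now also ready, so the ready set is {A, B}; A is listed earlier → A.
That leaves B as the only ready step → B.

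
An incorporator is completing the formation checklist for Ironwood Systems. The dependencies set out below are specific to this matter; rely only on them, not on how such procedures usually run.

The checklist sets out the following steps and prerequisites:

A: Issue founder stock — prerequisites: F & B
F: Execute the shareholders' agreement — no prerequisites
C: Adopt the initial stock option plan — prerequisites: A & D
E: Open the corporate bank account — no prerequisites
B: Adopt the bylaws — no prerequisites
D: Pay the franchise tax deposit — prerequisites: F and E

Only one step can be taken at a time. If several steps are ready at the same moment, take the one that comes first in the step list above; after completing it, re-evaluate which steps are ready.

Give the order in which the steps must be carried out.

Nothing is required for F, E and B. F is listed earlier → F first.
Ready: E and B. E is listed earlier → E.
B and D are both available; B is listed earlier → B.
A now also ready, so the ready set is {A, D}; A is listed earlier → A.
D needed F and E, now all done → D.
That leaves C as the only ready step → C.

F → E → B → A → D → C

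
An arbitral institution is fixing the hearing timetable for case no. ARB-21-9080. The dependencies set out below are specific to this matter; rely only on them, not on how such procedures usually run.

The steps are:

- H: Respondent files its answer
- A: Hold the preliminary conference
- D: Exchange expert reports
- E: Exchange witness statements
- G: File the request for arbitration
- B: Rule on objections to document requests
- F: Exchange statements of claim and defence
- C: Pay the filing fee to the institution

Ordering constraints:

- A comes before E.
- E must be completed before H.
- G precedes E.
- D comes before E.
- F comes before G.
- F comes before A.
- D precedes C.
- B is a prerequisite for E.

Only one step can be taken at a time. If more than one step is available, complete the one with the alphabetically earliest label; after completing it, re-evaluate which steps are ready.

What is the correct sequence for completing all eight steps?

B → D → C → F → A → G → E → H

Nothing is required for B, D and F. B has the earlier label → B first.
D and F are both available; D has the earlier label → D.
C now also ready, so the ready set is {C, F}; C has the earlier label → C.
That leaves F as the only ready step → F.
Now A and G have their prerequisites met. A has the earlier label, so A next.
G is the only step now ready → G.
E needed A, B, D and G, now all done → E.
Next only H has its prerequisites met → H.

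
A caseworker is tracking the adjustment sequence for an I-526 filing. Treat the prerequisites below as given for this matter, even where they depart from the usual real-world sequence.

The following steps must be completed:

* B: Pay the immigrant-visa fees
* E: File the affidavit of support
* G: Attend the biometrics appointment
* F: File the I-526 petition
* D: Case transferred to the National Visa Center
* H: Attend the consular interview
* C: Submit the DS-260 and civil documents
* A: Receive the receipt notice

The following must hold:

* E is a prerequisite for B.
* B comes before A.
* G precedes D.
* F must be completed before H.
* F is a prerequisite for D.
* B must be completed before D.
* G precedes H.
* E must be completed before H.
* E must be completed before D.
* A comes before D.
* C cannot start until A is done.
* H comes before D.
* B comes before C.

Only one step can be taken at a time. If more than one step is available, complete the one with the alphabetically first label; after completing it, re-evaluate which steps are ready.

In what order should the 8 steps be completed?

E B A C F G H D

E, F and G have no prerequisites; E has the earlier label, so E is first.
B now also ready, so the ready set is {B, F, G}; B has the earlier label → B.
Ready: A, F and G. A has the earlier label → A.
C, F and G are all available; C has the earlier label → C.
Now F and G have their prerequisites met. F has the earlier label, so F next.
Next only G has its prerequisites met → G.
H needed E, F and G, now all done → H.
That leaves D as the only ready step → D.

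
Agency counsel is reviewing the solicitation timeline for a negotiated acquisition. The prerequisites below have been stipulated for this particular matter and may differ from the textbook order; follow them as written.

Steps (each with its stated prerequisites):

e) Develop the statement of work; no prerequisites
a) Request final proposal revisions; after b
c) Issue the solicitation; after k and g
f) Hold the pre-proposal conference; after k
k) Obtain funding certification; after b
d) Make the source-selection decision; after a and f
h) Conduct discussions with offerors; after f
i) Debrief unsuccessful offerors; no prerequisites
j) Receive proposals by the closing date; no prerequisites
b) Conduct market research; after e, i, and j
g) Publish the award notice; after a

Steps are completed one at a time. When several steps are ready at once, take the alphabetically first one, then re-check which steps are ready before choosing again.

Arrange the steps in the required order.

e, i and j have no prerequisites; e has the earlier label, so e is first.
Now i and j have their prerequisites met. i has the earlier label, so i next.
That leaves j as the only ready step → j.
b needed e, i and j, now all done → b.
a and k are both available; a has the earlier label → a.
Ready: g and k. g has the earlier label → g.
That leaves k as the only ready step → k.
Now c and f have their prerequisites met. c has the earlier label, so c next.
f needed k, now all done → f.
Now d and h have their prerequisites met. d has the earlier label, so d next.
h needed f, now all done → h.

e i j b a g k c f d h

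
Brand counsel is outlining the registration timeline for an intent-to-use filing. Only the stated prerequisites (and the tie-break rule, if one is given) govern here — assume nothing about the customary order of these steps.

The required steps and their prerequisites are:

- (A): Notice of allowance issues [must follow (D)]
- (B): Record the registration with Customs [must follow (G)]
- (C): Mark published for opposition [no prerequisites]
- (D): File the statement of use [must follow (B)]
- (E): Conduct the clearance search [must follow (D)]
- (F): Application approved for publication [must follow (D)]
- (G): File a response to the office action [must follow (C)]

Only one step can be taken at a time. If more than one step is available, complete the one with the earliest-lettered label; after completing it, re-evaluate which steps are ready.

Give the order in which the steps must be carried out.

(C) has no prerequisites → (C) first.
(G) needed (C), now all done → (G).
(B) is the only step now ready → (B).
(D) is the only step now ready → (D).
Ready: (A), (E) and (F). (A) has the earlier label → (A).
(E) and (F) are both available; (E) has the earlier label → (E).
(F) needed (D), now all done → (F).

(C) (G) (B) (D) (A) (E) (F)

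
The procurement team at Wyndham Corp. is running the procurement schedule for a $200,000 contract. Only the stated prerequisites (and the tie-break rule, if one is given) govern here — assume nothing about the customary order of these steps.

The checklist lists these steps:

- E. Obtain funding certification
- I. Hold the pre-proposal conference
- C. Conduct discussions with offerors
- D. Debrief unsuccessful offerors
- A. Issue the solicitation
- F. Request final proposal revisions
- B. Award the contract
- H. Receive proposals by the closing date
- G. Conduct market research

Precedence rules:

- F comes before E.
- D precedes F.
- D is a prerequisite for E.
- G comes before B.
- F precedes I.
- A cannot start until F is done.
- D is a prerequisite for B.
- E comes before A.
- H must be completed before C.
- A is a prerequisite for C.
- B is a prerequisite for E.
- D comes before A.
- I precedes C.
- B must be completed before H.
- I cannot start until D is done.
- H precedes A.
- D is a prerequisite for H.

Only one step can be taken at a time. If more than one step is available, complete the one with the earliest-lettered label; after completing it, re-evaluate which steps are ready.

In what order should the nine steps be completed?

D and G have no prerequisites; D has the earlier label, so D is first.
F and G are both available; F has the earlier label → F.
Now G and I have their prerequisites met. G has the earlier label, so G next.
Now B and I have their prerequisites met. B has the earlier label, so B next.
E and H now also ready, so the ready set is {E, H, I}; E has the earlier label → E.
H and I are both available; H has the earlier label → H.
Now A and I have their prerequisites met. A has the earlier label, so A next.
I is the only step now ready → I.
C needed A, H and I, now all done → C.

D F G B E H A I C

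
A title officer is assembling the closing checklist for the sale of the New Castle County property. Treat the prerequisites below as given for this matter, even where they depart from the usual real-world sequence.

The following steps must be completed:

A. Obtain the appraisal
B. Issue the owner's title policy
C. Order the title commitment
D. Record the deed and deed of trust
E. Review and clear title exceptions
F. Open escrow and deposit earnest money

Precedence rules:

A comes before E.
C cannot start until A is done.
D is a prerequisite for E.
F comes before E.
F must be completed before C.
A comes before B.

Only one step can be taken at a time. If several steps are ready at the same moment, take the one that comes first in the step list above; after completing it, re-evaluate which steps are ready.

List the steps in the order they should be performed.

Nothing is required for A, D and F. A is listed earlier → A first.
B now also ready, so the ready set is {B, D, F}; B is listed earlier → B.
Ready: D and F. D is listed earlier → D.
Next only F has its prerequisites met → F.
Ready: C and E. C is listed earlier → C.
That leaves E as the only ready step → E.

A B D F C E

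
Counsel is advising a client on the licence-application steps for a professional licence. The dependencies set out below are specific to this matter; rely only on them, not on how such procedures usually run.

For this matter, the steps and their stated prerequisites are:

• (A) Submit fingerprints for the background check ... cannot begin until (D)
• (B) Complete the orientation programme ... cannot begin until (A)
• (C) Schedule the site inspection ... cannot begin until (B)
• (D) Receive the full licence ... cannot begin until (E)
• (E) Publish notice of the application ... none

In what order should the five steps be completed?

(E) has no prerequisites → (E) first.
Next only (D) has its prerequisites met → (D).
That leaves (A) as the only ready step → (A).
(B) needed (A), now all done → (B).
(C) is the only step now ready → (C).

(E) (D) (A) (B) (C)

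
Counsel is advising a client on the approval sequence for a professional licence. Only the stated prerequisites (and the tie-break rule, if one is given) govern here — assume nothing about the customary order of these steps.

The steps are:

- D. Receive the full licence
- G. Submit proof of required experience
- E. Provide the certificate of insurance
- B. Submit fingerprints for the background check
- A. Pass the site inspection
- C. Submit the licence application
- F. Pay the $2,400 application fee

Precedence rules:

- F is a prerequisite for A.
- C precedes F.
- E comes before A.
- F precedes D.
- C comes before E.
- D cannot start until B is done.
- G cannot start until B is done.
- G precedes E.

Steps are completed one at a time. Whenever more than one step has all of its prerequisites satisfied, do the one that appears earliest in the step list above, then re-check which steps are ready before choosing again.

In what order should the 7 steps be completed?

B and C have no prerequisites; B is listed earlier, so B is first.
G now also ready, so the ready set is {G, C}; G is listed earlier → G.
That leaves C as the only ready step → C.
Now E and F have their prerequisites met. E is listed earlier, so E next.
Next only F has its prerequisites met → F.
D and A are both available; D is listed earlier → D.
A is the only step now ready → A.

B, G, C, E, F, D, A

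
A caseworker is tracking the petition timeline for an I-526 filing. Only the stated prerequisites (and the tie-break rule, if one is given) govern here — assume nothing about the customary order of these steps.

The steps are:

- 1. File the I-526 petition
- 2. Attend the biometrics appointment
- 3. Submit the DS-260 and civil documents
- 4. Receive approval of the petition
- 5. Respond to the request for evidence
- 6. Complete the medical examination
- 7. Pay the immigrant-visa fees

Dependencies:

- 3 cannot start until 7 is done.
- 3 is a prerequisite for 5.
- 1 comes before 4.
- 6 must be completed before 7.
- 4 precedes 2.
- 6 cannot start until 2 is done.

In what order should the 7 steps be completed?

1, 4, 2, 6, 7, 3, 5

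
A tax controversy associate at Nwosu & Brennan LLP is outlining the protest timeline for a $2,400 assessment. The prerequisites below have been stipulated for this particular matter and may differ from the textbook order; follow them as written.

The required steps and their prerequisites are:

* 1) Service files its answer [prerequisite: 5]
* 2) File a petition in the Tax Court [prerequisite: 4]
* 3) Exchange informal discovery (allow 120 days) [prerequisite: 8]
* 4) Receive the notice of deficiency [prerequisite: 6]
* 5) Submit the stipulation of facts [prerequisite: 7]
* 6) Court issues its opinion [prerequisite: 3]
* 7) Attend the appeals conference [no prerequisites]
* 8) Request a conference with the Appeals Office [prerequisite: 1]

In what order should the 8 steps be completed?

7, 5, 1, 8, 3, 6, 4, 2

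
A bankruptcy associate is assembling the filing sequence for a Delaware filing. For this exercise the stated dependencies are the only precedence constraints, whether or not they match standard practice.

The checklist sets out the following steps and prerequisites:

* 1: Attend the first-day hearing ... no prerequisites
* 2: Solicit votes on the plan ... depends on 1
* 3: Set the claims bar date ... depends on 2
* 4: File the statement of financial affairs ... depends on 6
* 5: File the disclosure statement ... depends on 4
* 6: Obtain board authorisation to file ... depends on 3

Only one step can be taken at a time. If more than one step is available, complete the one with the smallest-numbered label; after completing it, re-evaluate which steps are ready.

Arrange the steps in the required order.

1, 2, 3, 6, 4, 5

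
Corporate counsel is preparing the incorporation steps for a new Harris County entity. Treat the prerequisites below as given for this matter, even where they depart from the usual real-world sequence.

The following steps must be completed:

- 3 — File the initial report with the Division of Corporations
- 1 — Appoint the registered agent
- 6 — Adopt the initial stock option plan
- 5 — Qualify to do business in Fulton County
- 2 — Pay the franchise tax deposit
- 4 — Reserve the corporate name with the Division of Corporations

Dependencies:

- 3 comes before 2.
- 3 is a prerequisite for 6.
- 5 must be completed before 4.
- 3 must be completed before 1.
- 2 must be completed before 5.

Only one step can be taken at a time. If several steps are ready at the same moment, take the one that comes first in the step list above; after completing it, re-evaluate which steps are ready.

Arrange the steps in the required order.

3, 1, 6, 2, 5, 4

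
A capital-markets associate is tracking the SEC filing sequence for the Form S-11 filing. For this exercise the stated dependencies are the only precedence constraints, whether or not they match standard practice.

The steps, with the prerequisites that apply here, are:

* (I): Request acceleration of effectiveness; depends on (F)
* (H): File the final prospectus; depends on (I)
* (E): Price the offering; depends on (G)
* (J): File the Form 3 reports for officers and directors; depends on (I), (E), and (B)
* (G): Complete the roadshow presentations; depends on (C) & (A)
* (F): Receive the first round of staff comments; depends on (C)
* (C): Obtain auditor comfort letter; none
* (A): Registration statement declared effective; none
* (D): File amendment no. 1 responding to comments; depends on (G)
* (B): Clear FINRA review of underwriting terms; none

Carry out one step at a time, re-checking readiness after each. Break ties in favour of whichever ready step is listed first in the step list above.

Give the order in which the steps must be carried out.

(C), (F), (I), (H), (A), (G), (E), (D), (B), (J)

(C), (A) and (B) have no prerequisites; (C) is listed earlier, so (C) is first.
Ready: (F), (A) and (B). (F) is listed earlier → (F).
(I) now also ready, so the ready set is {(I), (A), (B)}; (I) is listed earlier → (I).
(H) now also ready, so the ready set is {(H), (A), (B)}; (H) is listed earlier → (H).
(A) and (B) are both available; (A) is listed earlier → (A).
Ready: (G) and (B). (G) is listed earlier → (G).
(E) and (D) now also ready, so the ready set is {(E), (D), (B)}; (E) is listed earlier → (E).
Now (D) and (B) have their prerequisites met. (D) is listed earlier, so (D) next.
(B) is the only step now ready → (B).
(J) needed (I), (E) and (B), now all done → (J).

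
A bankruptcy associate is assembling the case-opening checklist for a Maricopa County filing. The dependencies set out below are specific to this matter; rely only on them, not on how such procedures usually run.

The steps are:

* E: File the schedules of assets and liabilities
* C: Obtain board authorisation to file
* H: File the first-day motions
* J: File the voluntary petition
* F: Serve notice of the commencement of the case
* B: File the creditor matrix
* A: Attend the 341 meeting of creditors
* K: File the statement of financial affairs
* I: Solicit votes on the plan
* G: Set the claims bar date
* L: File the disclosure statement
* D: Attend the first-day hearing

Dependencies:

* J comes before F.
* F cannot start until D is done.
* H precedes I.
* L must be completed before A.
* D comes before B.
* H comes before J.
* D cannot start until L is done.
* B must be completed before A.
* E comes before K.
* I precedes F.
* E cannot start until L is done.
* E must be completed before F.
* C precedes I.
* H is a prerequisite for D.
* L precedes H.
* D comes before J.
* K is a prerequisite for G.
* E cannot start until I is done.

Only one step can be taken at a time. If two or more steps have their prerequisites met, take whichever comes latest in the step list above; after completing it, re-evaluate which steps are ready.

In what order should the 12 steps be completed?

L, H, D, B, A, J, C, I, E, K, G, F

L and C have no prerequisites; L is listed later, so L is first.
H now also ready, so the ready set is {H, C}; H is listed later → H.
D now also ready, so the ready set is {D, C}; D is listed later → D.
B and J now also ready, so the ready set is {B, J, C}; B is listed later → B.
A now also ready, so the ready set is {A, J, C}; A is listed later → A.
J and C are both available; J is listed later → J.
Next only C has its prerequisites met → C.
I needed H and C, now all done → I.
E needed L and I, now all done → E.
K and F are both available; K is listed later → K.
Now G and F have their prerequisites met. G is listed later, so G next.
That leaves F as the only ready step → F.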